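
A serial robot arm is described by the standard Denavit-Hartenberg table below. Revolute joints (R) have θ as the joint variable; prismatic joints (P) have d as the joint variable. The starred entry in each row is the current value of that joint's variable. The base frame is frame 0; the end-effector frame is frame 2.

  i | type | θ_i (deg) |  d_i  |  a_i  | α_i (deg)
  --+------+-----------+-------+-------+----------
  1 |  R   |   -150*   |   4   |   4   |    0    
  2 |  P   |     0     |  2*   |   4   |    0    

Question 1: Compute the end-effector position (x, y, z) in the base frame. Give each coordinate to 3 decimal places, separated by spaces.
-6.928 -4.000 6.000

after link 1: o_1 = (-3.4641, -2.0000, 4.0000)
after link 2: o_2 = (-6.9282, -4.0000, 6.0000)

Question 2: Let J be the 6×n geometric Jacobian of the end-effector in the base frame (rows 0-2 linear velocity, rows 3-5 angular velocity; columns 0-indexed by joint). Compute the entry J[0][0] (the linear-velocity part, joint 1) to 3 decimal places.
4.000

axis z_0 = ẑ; lever o_n−o_0 = (-6.9282,-4.0000,6.0000)
cross product → J_v[:, 0] = (4.0000,-6.9282,0.0000)
J_ω[:, 0] = z_0
entry J[0][0] = 4.0000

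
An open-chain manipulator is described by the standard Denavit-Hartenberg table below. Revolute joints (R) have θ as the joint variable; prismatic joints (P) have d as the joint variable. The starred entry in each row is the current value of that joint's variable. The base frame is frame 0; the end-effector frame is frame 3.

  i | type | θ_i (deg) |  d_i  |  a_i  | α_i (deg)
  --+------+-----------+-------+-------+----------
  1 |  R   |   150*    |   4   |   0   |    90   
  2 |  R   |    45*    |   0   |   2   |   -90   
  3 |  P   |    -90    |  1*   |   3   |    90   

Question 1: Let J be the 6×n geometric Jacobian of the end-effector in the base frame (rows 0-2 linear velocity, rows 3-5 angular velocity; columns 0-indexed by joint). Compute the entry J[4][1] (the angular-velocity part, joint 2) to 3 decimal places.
0.866

axis z_1 = (0.5000,0.8660,0.0000); lever o_n−o_1 = (0.8876,2.9516,2.1213)
cross product → J_v[:, 1] = (1.8371,-1.0607,0.7071)
J_ω[:, 1] = z_1
entry J[4][1] = 0.8660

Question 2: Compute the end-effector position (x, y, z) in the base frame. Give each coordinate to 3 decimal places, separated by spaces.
0.888 2.952 6.121

after link 1: o_1 = (0.0000, 0.0000, 4.0000)
after link 2: o_2 = (-1.2247, 0.7071, 5.4142)
after link 3: o_3 = (0.8876, 2.9516, 6.1213)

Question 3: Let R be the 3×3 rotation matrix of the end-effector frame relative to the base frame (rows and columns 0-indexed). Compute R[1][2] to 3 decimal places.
End-effector z-axis (col 2 of R) = (0.6124,-0.3536,-0.7071)
R[1][2] = -0.3536

-0.354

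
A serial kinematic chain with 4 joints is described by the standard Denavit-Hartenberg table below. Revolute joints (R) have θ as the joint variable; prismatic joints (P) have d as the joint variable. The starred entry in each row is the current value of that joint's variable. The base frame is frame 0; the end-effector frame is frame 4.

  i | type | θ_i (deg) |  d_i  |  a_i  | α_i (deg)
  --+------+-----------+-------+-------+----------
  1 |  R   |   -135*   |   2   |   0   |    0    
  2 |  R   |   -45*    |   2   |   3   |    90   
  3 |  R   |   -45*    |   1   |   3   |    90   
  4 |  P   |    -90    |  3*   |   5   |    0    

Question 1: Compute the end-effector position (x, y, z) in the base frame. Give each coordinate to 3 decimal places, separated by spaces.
after link 1: o_1 = (0.0000, 0.0000, 2.0000)
after link 2: o_2 = (-3.0000, -0.0000, 4.0000)
after link 3: o_3 = (-5.1213, 1.0000, 1.8787)
after link 4: o_4 = (-3.0000, -4.0000, -0.2426)

-3.000 -4.000 -0.243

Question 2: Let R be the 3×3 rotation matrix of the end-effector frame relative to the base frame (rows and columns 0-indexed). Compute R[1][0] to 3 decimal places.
-1.000

End-effector x-axis (col 0 of R) = (0.0000,-1.0000,-0.0000)
R[1][0] = -1.0000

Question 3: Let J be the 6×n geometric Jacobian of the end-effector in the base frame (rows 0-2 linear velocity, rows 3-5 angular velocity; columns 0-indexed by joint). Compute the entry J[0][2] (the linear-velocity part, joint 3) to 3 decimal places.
-4.243

axis z_2 = (-0.0000,1.0000,0.0000); lever o_n−o_2 = (0.0000,-4.0000,-4.2426)
cross product → J_v[:, 2] = (-4.2426,-0.0000,-0.0000)
J_ω[:, 2] = z_2
entry J[0][2] = -4.2426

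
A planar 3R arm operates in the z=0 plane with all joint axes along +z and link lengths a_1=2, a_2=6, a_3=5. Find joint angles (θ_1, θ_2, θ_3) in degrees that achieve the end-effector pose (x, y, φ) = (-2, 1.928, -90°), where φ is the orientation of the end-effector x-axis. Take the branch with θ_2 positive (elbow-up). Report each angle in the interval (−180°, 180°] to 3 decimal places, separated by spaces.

wrist centre = target − a_3·(cos φ, sin φ) = (-2.0000, 6.9280)
cos θ_2 = (51.9972−2²−6²)/(2·2·6) = 0.4999; θ_2 = 60.0078° (elbow-up)
β = atan2(6.9280,-2.0000) = 106.1026°; ψ = atan2(5.1966,4.9993) = 46.1084°
θ_1 = β − ψ = 59.9942°
θ_3 = φ − θ_1 − θ_2 = 149.9981° (wrapped to (-180°,180°])

59.994 60.008 149.998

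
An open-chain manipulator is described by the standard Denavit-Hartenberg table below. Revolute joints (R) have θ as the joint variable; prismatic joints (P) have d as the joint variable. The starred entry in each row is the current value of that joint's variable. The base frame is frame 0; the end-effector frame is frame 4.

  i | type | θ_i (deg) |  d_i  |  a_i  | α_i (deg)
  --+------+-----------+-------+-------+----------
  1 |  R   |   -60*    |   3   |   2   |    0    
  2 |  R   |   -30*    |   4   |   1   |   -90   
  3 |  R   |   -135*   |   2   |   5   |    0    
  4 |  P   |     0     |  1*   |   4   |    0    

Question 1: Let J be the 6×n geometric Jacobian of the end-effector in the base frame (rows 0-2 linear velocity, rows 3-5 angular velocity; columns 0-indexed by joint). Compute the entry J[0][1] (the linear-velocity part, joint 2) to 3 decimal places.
-5.364

axis z_1 = (0.0000,0.0000,1.0000); lever o_n−o_1 = (3.0000,5.3640,10.3640)
cross product → J_v[:, 1] = (-5.3640,3.0000,0.0000)
J_ω[:, 1] = z_1
entry J[0][1] = -5.3640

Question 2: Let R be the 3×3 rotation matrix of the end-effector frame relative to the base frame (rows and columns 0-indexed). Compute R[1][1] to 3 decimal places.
End-effector y-axis (col 1 of R) = (0.0000,-0.7071,0.7071)
R[1][1] = -0.7071

-0.707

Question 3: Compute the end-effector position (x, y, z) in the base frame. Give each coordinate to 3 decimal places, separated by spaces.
4.000 3.632 13.364

after link 1: o_1 = (1.0000, -1.7321, 3.0000)
after link 2: o_2 = (1.0000, -2.7321, 7.0000)
after link 3: o_3 = (3.0000, 0.8035, 10.5355)
after link 4: o_4 = (4.0000, 3.6319, 13.3640)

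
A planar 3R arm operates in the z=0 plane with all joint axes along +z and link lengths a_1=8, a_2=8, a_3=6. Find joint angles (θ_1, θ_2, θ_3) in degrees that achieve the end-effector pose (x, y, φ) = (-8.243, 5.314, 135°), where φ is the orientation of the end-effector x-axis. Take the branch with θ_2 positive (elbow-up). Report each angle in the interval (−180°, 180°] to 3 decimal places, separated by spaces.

90.008 149.998 -105.006

wrist centre = target − a_3·(cos φ, sin φ) = (-4.0004, 1.0714)
cos θ_2 = (17.1507−8²−8²)/(2·8·8) = -0.8660; θ_2 = 149.9983° (elbow-up)
β = atan2(1.0714,-4.0004) = 165.0071°; ψ = atan2(4.0002,1.0719) = 74.9991°
θ_1 = β − ψ = 90.0080°
θ_3 = φ − θ_1 − θ_2 = -105.0063° (wrapped to (-180°,180°])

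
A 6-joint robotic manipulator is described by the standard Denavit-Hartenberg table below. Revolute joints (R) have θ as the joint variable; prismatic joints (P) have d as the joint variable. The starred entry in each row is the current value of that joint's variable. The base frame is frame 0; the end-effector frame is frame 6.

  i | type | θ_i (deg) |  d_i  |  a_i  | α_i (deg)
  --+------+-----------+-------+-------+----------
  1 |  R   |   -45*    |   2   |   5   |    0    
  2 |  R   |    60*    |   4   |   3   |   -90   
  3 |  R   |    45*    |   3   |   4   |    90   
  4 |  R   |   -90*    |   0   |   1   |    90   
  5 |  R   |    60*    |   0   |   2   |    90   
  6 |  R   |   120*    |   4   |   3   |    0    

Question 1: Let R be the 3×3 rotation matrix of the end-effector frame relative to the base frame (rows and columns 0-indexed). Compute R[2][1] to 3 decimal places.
-0.884

End-effector y-axis (col 1 of R) = (-0.2828,0.3725,-0.8839)
R[2][1] = -0.8839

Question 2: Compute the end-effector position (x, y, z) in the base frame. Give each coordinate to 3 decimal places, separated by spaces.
after link 1: o_1 = (3.5355, -3.5355, 2.0000)
after link 2: o_2 = (6.4333, -2.7591, 6.0000)
after link 3: o_3 = (8.3889, 0.8708, 3.1716)
after link 4: o_4 = (8.6477, -0.0952, 3.1716)
after link 5: o_5 = (10.0896, -0.7441, 4.3963)
after link 6: o_6 = (6.7642, -4.4450, 3.9007)

6.764 -4.445 3.901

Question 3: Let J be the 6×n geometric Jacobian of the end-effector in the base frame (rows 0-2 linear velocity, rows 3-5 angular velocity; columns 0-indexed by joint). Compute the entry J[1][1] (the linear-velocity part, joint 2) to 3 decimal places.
axis z_1 = (0.0000,0.0000,1.0000); lever o_n−o_1 = (3.2287,-0.9094,1.9007)
cross product → J_v[:, 1] = (0.9094,3.2287,-0.0000)
J_ω[:, 1] = z_1
entry J[1][1] = 3.2287

3.229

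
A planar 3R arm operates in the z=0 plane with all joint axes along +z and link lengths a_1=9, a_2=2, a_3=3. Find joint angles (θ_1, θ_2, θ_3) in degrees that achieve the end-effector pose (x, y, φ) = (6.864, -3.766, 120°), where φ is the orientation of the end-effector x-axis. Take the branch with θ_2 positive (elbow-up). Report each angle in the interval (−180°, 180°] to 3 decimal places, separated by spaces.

-45.000 44.995 120.004

wrist centre = target − a_3·(cos φ, sin φ) = (8.3640, -6.3641)
cos θ_2 = (110.4580−9²−2²)/(2·9·2) = 0.7072; θ_2 = 44.9952° (elbow-up)
β = atan2(-6.3641,8.3640) = -37.2671°; ψ = atan2(1.4141,10.4143) = 7.7325°
θ_1 = β − ψ = -44.9996°
θ_3 = φ − θ_1 − θ_2 = 120.0044° (wrapped to (-180°,180°])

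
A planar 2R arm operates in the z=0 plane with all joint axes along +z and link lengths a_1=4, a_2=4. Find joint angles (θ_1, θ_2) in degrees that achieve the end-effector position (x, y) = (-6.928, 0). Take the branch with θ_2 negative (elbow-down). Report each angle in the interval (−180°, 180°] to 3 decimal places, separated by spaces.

-149.997 -60.006

cos θ_2 = (47.9972−4²−4²)/(2·4·4) = 0.4999; θ_2 = -60.0058° (elbow-down)
β = atan2(0.0000,-6.9280) = 180.0000°; ψ = atan2(-3.4643,5.9996) = -30.0029°
θ_1 = β − ψ = 210.0029°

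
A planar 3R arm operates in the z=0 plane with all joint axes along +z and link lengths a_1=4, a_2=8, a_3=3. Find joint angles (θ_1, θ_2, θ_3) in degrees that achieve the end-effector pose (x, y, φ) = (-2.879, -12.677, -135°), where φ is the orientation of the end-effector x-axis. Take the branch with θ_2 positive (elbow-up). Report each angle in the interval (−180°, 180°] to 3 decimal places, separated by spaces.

-135.002 60.004 -60.002

wrist centre = target − a_3·(cos φ, sin φ) = (-0.7577, -10.5557)
cos θ_2 = (111.9965−4²−8²)/(2·4·8) = 0.4999; θ_2 = 60.0037° (elbow-up)
β = atan2(-10.5557,-0.7577) = -94.1056°; ψ = atan2(6.9285,7.9996) = 40.8960°
θ_1 = β − ψ = -135.0016°
θ_3 = φ − θ_1 − θ_2 = -60.0020° (wrapped to (-180°,180°])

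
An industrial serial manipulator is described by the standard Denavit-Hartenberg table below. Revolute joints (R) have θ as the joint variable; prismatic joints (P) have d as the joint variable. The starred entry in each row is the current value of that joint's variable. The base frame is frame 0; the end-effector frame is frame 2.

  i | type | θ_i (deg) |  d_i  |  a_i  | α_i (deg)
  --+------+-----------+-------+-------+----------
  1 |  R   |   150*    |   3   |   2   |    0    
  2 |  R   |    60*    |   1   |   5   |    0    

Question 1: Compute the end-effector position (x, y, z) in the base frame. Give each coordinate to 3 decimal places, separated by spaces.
-6.062 -1.500 4.000

after link 1: o_1 = (-1.7321, 1.0000, 3.0000)
after link 2: o_2 = (-6.0622, -1.5000, 4.0000)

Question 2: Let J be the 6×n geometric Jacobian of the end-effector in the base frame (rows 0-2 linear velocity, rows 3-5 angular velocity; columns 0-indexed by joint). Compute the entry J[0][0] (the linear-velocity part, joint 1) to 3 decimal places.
axis z_0 = ẑ; lever o_n−o_0 = (-6.0622,-1.5000,4.0000)
cross product → J_v[:, 0] = (1.5000,-6.0622,0.0000)
J_ω[:, 0] = z_0
entry J[0][0] = 1.5000

1.500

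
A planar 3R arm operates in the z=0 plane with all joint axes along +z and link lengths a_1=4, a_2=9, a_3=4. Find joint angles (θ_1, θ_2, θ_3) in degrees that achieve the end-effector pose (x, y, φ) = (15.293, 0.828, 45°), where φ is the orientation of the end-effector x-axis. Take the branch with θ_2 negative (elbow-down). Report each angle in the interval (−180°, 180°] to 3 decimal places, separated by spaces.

11.751 -29.979 63.227

wrist centre = target − a_3·(cos φ, sin φ) = (12.4646, -2.0004)
cos θ_2 = (159.3673−4²−9²)/(2·4·9) = 0.8662; θ_2 = -29.9786° (elbow-down)
β = atan2(-2.0004,12.4646) = -9.1176°; ψ = atan2(-4.4971,11.7959) = -20.8689°
θ_1 = β − ψ = 11.7513°
θ_3 = φ − θ_1 − θ_2 = 63.2273° (wrapped to (-180°,180°])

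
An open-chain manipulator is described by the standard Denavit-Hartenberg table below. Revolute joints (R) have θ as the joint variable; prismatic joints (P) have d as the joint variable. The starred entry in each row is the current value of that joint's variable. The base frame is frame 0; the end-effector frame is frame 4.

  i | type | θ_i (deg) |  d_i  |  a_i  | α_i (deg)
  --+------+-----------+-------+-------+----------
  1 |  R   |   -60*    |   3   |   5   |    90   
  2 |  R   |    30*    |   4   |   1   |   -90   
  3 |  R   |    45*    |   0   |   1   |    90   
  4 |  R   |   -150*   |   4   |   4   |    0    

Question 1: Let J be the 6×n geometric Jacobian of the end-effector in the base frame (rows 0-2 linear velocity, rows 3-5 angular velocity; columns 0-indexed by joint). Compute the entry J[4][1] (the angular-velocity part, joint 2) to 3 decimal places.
axis z_1 = (-0.8660,-0.5000,0.0000); lever o_n−o_1 = (-6.0193,-6.7160,-0.6890)
cross product → J_v[:, 1] = (0.3445,-0.5967,2.8066)
J_ω[:, 1] = z_1
entry J[4][1] = -0.5000

-0.500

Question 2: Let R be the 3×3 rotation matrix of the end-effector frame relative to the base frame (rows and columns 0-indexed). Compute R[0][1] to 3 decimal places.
End-effector y-axis (col 1 of R) = (0.6758,-0.4634,-0.5732)
R[0][1] = 0.6758

0.676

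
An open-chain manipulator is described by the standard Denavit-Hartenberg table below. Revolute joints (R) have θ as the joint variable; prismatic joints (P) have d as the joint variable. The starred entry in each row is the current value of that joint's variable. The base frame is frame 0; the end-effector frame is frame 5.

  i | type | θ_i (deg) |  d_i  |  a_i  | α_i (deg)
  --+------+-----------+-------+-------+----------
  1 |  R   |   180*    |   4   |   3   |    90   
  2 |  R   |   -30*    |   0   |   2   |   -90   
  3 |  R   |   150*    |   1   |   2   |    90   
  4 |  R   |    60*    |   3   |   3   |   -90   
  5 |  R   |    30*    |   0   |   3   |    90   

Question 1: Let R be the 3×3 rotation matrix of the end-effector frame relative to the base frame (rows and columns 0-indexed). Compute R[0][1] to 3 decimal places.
End-effector y-axis (col 1 of R) = (-0.8995,0.4330,0.0580)
R[0][1] = -0.8995

-0.900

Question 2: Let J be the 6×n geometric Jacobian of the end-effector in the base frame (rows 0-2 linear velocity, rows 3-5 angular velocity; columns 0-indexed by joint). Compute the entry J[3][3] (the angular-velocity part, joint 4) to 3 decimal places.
axis z_3 = (-0.4330,-0.8660,-0.2500); lever o_n−o_3 = (-0.9743,-2.6986,5.0356)
cross product → J_v[:, 3] = (-5.0356,2.4240,0.3248)
J_ω[:, 3] = z_3
entry J[3][3] = -0.4330

-0.433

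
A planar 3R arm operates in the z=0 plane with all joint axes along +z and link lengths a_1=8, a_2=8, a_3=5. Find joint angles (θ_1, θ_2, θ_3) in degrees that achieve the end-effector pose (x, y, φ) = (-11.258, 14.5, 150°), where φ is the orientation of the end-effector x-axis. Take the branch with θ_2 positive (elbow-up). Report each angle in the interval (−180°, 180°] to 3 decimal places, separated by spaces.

89.998 60.002 0.000

wrist centre = target − a_3·(cos φ, sin φ) = (-6.9279, 12.0000)
cos θ_2 = (191.9954−8²−8²)/(2·8·8) = 0.5000; θ_2 = 60.0024° (elbow-up)
β = atan2(12.0000,-6.9279) = 119.9988°; ψ = atan2(6.9284,11.9997) = 30.0012°
θ_1 = β − ψ = 89.9976°
θ_3 = φ − θ_1 − θ_2 = 0.0000° (wrapped to (-180°,180°])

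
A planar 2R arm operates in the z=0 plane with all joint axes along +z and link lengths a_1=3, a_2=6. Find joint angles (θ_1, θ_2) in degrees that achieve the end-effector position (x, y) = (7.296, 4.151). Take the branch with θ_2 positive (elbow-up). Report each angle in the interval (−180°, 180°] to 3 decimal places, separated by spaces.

cos θ_2 = (70.4624−3²−6²)/(2·3·6) = 0.7073; θ_2 = 44.9852° (elbow-up)
β = atan2(4.1510,7.2960) = 29.6374°; ψ = atan2(4.2415,7.2437) = 30.3510°
θ_1 = β − ψ = -0.7136°

-0.714 44.985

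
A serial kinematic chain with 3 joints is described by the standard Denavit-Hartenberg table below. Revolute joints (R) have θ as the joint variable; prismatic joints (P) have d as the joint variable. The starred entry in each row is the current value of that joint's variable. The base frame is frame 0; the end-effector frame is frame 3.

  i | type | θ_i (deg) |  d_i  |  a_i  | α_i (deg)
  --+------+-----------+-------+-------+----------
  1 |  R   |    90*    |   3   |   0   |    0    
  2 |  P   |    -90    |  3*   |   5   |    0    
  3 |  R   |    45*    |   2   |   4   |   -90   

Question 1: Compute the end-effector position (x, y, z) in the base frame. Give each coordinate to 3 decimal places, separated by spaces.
after link 1: o_1 = (0.0000, 0.0000, 3.0000)
after link 2: o_2 = (5.0000, 0.0000, 6.0000)
after link 3: o_3 = (7.8284, 2.8284, 8.0000)

7.828 2.828 8.000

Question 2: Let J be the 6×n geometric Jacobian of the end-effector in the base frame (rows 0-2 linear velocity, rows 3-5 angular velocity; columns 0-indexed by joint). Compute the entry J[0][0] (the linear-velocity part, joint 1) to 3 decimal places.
axis z_0 = ẑ; lever o_n−o_0 = (7.8284,2.8284,8.0000)
cross product → J_v[:, 0] = (-2.8284,7.8284,0.0000)
J_ω[:, 0] = z_0
entry J[0][0] = -2.8284

-2.828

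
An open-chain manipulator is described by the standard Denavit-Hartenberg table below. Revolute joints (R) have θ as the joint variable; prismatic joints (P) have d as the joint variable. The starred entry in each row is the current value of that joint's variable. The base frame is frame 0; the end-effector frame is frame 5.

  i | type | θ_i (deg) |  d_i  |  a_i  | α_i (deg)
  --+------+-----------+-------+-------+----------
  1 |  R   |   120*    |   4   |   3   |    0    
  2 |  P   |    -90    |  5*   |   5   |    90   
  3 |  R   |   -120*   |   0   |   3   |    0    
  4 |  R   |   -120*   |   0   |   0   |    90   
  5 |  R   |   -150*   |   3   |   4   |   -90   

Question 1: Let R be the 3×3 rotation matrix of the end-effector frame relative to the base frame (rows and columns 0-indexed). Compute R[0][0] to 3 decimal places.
0.125

End-effector x-axis (col 0 of R) = (0.1250,0.6495,-0.7500)
R[0][0] = 0.1250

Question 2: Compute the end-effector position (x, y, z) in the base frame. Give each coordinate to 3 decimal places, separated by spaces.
after link 1: o_1 = (-1.5000, 2.5981, 4.0000)
after link 2: o_2 = (2.8301, 5.0981, 9.0000)
after link 3: o_3 = (1.5311, 4.3481, 6.4019)
after link 4: o_4 = (1.5311, 4.3481, 6.4019)
after link 5: o_5 = (4.2811, 8.2452, 4.9019)

4.281 8.245 4.902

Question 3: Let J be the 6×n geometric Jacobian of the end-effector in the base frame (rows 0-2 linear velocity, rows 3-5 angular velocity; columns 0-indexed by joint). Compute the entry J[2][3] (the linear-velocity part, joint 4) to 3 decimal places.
axis z_3 = (0.5000,-0.8660,0.0000); lever o_n−o_3 = (2.7500,3.8971,-1.5000)
cross product → J_v[:, 3] = (1.2990,0.7500,4.3301)
J_ω[:, 3] = z_3
entry J[2][3] = 4.3301

4.330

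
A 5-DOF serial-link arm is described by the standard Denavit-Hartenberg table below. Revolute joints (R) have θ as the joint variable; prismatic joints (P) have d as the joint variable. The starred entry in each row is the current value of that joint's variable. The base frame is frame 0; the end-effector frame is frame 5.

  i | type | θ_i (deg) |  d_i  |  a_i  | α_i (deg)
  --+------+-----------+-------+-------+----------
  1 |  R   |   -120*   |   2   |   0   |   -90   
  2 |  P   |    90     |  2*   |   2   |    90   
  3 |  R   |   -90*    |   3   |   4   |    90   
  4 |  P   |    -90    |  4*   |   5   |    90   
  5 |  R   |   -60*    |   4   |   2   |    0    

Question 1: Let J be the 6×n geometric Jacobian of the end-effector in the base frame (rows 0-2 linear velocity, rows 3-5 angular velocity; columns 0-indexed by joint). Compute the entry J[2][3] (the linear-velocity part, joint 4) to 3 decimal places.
1.000

prismatic axis z_3 = (-0.0000,0.0000,1.0000)
J_v[:, 3] = z_3; J_ω[:, 3] = (0,0,0)
entry J[2][3] = 1.0000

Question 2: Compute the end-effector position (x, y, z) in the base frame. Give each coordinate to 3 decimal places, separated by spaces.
3.232 1.598 2.268

after link 1: o_1 = (0.0000, 0.0000, 2.0000)
after link 2: o_2 = (1.7321, -1.0000, 0.0000)
after link 3: o_3 = (-3.2321, -1.5981, -0.0000)
after link 4: o_4 = (-0.7321, 2.7321, 4.0000)
after link 5: o_5 = (3.2321, 1.5981, 2.2679)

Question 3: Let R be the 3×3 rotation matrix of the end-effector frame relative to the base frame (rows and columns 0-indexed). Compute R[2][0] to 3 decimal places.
-0.866

End-effector x-axis (col 0 of R) = (0.2500,0.4330,-0.8660)
R[2][0] = -0.8660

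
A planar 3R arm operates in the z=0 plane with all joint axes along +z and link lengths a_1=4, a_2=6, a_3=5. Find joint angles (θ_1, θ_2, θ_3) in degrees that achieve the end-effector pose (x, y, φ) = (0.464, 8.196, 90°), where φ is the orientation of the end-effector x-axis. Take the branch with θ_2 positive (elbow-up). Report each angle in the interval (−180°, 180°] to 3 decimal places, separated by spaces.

wrist centre = target − a_3·(cos φ, sin φ) = (0.4640, 3.1960)
cos θ_2 = (10.4297−4²−6²)/(2·4·6) = -0.8660; θ_2 = 150.0026° (elbow-up)
β = atan2(3.1960,0.4640) = 81.7394°; ψ = atan2(2.9998,-1.1963) = 111.7418°
θ_1 = β − ψ = -30.0023°
θ_3 = φ − θ_1 − θ_2 = -30.0002° (wrapped to (-180°,180°])

-30.002 150.003 -30.000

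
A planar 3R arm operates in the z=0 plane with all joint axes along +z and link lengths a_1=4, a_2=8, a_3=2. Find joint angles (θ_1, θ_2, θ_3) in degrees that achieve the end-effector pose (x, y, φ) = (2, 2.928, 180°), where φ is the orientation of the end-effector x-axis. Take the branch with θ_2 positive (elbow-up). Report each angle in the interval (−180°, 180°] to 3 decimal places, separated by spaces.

wrist centre = target − a_3·(cos φ, sin φ) = (4.0000, 2.9280)
cos θ_2 = (24.5732−4²−8²)/(2·4·8) = -0.8660; θ_2 = 150.0021° (elbow-up)
β = atan2(2.9280,4.0000) = 36.2041°; ψ = atan2(3.9997,-2.9284) = 126.2092°
θ_1 = β − ψ = -90.0050°
θ_3 = φ − θ_1 − θ_2 = 120.0029° (wrapped to (-180°,180°])

-90.005 150.002 120.003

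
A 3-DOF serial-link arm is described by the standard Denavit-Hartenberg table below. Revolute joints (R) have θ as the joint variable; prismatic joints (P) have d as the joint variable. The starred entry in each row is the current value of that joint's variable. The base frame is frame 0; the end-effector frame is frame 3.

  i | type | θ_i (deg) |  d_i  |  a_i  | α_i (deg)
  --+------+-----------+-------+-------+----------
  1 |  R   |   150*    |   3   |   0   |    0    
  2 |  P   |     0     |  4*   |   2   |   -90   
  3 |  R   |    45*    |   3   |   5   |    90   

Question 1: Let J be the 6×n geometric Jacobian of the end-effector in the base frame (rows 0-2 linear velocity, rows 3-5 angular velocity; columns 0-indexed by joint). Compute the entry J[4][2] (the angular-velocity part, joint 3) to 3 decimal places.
-0.866

axis z_2 = (-0.5000,-0.8660,0.0000); lever o_n−o_2 = (-4.5619,-0.8303,-3.5355)
cross product → J_v[:, 2] = (3.0619,-1.7678,-3.5355)
J_ω[:, 2] = z_2
entry J[4][2] = -0.8660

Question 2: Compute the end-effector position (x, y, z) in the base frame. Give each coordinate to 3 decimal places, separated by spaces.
-6.294 0.170 3.464

after link 1: o_1 = (0.0000, 0.0000, 3.0000)
after link 2: o_2 = (-1.7321, 1.0000, 7.0000)
after link 3: o_3 = (-6.2939, 0.1697, 3.4645)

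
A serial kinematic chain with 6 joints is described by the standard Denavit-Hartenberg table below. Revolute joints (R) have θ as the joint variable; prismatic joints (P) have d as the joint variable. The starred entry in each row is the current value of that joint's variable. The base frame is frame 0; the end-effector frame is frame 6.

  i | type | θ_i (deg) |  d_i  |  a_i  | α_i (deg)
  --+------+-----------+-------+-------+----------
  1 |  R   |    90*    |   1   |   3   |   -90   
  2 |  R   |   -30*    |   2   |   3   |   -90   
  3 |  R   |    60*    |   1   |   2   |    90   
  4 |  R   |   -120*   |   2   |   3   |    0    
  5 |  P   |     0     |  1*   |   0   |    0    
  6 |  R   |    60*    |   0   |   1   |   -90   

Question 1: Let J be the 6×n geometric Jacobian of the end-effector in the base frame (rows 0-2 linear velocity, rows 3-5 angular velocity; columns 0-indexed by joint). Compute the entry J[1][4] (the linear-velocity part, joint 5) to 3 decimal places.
prismatic axis z_4 = (-0.5000,0.7500,0.4330)
J_v[:, 4] = z_4; J_ω[:, 4] = (0,0,0)
entry J[1][4] = 0.7500

0.750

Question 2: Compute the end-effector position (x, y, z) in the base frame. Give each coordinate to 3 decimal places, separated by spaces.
after link 1: o_1 = (0.0000, 3.0000, 1.0000)
after link 2: o_2 = (-2.0000, 5.5981, 2.5000)
after link 3: o_3 = (-0.2679, 6.9641, 2.1340)
after link 4: o_4 = (-2.5670, 6.5155, 4.8750)
after link 5: o_5 = (-3.0670, 7.2655, 5.3080)
after link 6: o_6 = (-2.6340, 7.0490, 6.1830)

-2.634 7.049 6.183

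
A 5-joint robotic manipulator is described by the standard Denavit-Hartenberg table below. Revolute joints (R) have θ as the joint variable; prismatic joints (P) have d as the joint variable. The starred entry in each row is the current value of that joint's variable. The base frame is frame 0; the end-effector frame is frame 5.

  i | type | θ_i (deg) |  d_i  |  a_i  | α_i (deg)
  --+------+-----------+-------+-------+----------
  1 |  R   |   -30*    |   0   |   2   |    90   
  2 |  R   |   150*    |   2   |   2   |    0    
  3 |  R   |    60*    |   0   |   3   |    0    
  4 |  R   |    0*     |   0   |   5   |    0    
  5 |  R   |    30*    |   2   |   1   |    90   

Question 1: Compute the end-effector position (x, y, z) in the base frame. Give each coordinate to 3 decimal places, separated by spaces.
after link 1: o_1 = (1.7321, -1.0000, 0.0000)
after link 2: o_2 = (-0.7679, -1.8660, 1.0000)
after link 3: o_3 = (-3.0179, -0.5670, -0.5000)
after link 4: o_4 = (-6.7679, 1.5981, -3.0000)
after link 5: o_5 = (-8.2010, 0.1160, -3.8660)

-8.201 0.116 -3.866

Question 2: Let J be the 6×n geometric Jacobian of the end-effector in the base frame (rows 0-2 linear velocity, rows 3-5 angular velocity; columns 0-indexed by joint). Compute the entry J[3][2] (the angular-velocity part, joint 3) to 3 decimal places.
-0.500

axis z_2 = (-0.5000,-0.8660,0.0000); lever o_n−o_2 = (-7.4330,1.9821,-4.8660)
cross product → J_v[:, 2] = (4.2141,-2.4330,-7.4282)
J_ω[:, 2] = z_2
entry J[3][2] = -0.5000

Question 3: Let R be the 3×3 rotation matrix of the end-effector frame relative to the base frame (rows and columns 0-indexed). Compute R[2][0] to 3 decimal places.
-0.866

End-effector x-axis (col 0 of R) = (-0.4330,0.2500,-0.8660)
R[2][0] = -0.8660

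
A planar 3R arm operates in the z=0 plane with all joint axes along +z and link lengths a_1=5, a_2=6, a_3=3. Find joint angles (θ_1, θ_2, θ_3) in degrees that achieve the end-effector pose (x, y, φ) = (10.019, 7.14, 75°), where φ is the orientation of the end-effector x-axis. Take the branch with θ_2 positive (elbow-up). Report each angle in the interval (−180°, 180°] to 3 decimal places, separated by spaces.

-0.006 45.007 29.999

wrist centre = target − a_3·(cos φ, sin φ) = (9.2425, 4.2422)
cos θ_2 = (103.4211−5²−6²)/(2·5·6) = 0.7070; θ_2 = 45.0072° (elbow-up)
β = atan2(4.2422,9.2425) = 24.6546°; ψ = atan2(4.2432,9.2421) = 24.6605°
θ_1 = β − ψ = -0.0059°
θ_3 = φ − θ_1 − θ_2 = 29.9987° (wrapped to (-180°,180°])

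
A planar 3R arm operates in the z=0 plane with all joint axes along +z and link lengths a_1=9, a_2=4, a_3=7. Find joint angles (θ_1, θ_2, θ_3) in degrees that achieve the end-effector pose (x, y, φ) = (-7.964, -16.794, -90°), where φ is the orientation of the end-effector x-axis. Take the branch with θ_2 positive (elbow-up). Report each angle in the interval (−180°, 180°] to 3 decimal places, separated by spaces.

-138.235 30.010 18.226

wrist centre = target − a_3·(cos φ, sin φ) = (-7.9640, -9.7940)
cos θ_2 = (159.3477−9²−4²)/(2·9·4) = 0.8659; θ_2 = 30.0097° (elbow-up)
β = atan2(-9.7940,-7.9640) = -129.1163°; ψ = atan2(2.0006,12.4638) = 9.1189°
θ_1 = β − ψ = -138.2352°
θ_3 = φ − θ_1 − θ_2 = 18.2255° (wrapped to (-180°,180°])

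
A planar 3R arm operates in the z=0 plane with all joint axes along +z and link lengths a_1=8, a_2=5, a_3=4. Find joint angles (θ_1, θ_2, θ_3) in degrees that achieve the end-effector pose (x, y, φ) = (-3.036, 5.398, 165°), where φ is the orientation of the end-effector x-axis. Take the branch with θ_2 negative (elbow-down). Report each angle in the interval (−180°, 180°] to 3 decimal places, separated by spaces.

113.521 -149.999 -158.522

wrist centre = target − a_3·(cos φ, sin φ) = (0.8277, 4.3627)
cos θ_2 = (19.7185−8²−5²)/(2·8·5) = -0.8660; θ_2 = -149.9993° (elbow-down)
β = atan2(4.3627,0.8277) = 79.2574°; ψ = atan2(-2.5001,3.6699) = -34.2639°
θ_1 = β − ψ = 113.5213°
θ_3 = φ − θ_1 − θ_2 = -158.5220° (wrapped to (-180°,180°])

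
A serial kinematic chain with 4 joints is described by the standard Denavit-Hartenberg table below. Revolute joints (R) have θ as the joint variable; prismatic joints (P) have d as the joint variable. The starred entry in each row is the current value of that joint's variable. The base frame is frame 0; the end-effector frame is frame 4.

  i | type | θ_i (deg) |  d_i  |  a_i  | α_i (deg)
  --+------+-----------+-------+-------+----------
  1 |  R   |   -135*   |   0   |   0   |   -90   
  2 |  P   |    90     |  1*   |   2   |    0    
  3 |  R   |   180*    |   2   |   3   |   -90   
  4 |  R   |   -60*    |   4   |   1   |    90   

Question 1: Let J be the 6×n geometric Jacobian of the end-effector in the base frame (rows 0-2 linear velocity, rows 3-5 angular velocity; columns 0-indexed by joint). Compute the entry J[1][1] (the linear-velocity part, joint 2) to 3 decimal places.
-0.707

prismatic axis z_1 = (0.7071,-0.7071,0.0000)
J_v[:, 1] = z_1; J_ω[:, 1] = (0,0,0)
entry J[1][1] = -0.7071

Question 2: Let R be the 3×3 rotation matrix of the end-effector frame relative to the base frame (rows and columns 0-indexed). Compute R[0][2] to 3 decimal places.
0.354

End-effector z-axis (col 2 of R) = (0.3536,-0.3536,-0.8660)
R[0][2] = 0.3536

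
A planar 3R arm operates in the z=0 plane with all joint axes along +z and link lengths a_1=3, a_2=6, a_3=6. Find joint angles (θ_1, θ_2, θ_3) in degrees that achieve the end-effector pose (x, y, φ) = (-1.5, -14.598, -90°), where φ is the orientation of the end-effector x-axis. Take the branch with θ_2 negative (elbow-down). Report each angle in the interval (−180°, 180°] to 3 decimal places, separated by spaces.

wrist centre = target − a_3·(cos φ, sin φ) = (-1.5000, -8.5980)
cos θ_2 = (76.1756−3²−6²)/(2·3·6) = 0.8660; θ_2 = -30.0042° (elbow-down)
β = atan2(-8.5980,-1.5000) = -99.8962°; ψ = atan2(-3.0004,8.1959) = -20.1067°
θ_1 = β − ψ = -79.7894°
θ_3 = φ − θ_1 − θ_2 = 19.7936° (wrapped to (-180°,180°])

-79.789 -30.004 19.794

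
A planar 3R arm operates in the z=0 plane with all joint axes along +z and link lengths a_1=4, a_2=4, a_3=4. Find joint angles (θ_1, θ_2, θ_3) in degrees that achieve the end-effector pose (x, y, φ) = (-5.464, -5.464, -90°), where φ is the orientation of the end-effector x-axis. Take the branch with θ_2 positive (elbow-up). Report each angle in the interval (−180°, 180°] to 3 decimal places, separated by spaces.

149.998 90.003 29.999

wrist centre = target − a_3·(cos φ, sin φ) = (-5.4640, -1.4640)
cos θ_2 = (31.9986−4²−4²)/(2·4·4) = -0.0000; θ_2 = 90.0025° (elbow-up)
β = atan2(-1.4640,-5.4640) = -165.0007°; ψ = atan2(4.0000,3.9998) = 45.0013°
θ_1 = β − ψ = -210.0020°
θ_3 = φ − θ_1 − θ_2 = 29.9995° (wrapped to (-180°,180°])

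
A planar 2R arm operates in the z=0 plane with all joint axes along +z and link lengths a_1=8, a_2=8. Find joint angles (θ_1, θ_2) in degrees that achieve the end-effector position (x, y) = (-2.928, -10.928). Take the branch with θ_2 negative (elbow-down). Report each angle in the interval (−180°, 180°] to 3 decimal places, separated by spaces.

cos θ_2 = (127.9944−8²−8²)/(2·8·8) = -0.0000; θ_2 = -90.0025° (elbow-down)
β = atan2(-10.9280,-2.9280) = -104.9993°; ψ = atan2(-8.0000,7.9996) = -45.0013°
θ_1 = β − ψ = -59.9980°

-59.998 -90.003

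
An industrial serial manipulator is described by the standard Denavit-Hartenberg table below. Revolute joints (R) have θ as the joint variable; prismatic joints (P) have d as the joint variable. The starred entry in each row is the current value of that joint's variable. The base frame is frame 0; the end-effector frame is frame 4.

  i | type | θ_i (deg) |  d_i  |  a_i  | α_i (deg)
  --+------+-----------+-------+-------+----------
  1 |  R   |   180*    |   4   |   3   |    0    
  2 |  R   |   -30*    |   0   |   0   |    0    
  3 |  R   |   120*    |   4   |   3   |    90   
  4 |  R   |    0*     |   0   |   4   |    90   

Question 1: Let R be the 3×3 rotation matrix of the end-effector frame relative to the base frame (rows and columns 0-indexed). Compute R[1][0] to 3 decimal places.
-1.000

End-effector x-axis (col 0 of R) = (-0.0000,-1.0000,0.0000)
R[1][0] = -1.0000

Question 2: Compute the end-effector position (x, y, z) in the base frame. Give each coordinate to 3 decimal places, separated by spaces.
-3.000 -7.000 8.000

after link 1: o_1 = (-3.0000, 0.0000, 4.0000)
after link 2: o_2 = (-3.0000, 0.0000, 4.0000)
after link 3: o_3 = (-3.0000, -3.0000, 8.0000)
after link 4: o_4 = (-3.0000, -7.0000, 8.0000)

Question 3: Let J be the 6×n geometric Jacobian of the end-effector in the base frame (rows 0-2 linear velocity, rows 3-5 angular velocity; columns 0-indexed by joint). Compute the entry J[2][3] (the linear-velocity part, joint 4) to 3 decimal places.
4.000

axis z_3 = (-1.0000,0.0000,0.0000); lever o_n−o_3 = (-0.0000,-4.0000,0.0000)
cross product → J_v[:, 3] = (0.0000,-0.0000,4.0000)
J_ω[:, 3] = z_3
entry J[2][3] = 4.0000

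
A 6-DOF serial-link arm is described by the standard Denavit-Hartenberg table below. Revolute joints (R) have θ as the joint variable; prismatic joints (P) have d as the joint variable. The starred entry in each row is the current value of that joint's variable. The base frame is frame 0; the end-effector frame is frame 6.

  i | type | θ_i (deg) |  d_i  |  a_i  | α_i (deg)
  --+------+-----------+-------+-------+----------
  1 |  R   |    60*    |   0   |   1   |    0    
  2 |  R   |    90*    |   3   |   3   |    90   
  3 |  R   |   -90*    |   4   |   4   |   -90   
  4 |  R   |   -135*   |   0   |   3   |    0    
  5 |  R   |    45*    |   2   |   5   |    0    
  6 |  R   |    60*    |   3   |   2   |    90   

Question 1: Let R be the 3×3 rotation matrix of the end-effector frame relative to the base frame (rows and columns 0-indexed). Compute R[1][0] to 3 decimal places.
End-effector x-axis (col 0 of R) = (0.2500,0.4330,-0.8660)
R[1][0] = 0.4330

0.433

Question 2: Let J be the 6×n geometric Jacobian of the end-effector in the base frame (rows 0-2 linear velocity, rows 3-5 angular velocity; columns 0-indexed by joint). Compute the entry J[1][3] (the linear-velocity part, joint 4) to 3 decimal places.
axis z_3 = (-0.8660,0.5000,0.0000); lever o_n−o_3 = (-0.2695,9.5333,0.3893)
cross product → J_v[:, 3] = (0.1946,0.3371,-8.1213)
J_ω[:, 3] = z_3
entry J[1][3] = 0.3371

0.337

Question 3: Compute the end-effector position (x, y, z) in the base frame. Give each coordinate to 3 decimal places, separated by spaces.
after link 1: o_1 = (0.5000, 0.8660, 0.0000)
after link 2: o_2 = (-2.0981, 2.3660, 3.0000)
after link 3: o_3 = (-0.0981, 5.8301, -1.0000)
after link 4: o_4 = (0.9626, 7.6672, 1.1213)
after link 5: o_5 = (1.7305, 12.9974, 1.1213)
after link 6: o_6 = (-0.3675, 15.3634, -0.6107)

-0.368 15.363 -0.611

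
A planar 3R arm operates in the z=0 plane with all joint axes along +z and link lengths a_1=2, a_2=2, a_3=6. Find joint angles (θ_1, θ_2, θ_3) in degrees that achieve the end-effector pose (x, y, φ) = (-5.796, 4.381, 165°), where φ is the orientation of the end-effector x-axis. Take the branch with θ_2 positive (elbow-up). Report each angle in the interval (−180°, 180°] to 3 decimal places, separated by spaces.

wrist centre = target − a_3·(cos φ, sin φ) = (-0.0004, 2.8281)
cos θ_2 = (7.9981−2²−2²)/(2·2·2) = -0.0002; θ_2 = 90.0138° (elbow-up)
β = atan2(2.8281,-0.0004) = 90.0090°; ψ = atan2(2.0000,1.9995) = 45.0069°
θ_1 = β − ψ = 45.0021°
θ_3 = φ − θ_1 − θ_2 = 29.9841° (wrapped to (-180°,180°])

45.002 90.014 29.984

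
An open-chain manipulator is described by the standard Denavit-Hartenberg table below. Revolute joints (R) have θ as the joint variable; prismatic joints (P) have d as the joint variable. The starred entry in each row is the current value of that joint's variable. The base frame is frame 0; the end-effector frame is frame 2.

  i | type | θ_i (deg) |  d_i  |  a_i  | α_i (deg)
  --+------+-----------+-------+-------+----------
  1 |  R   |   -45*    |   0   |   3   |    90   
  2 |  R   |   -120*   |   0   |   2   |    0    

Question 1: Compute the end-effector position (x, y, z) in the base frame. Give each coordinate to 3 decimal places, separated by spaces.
1.414 -1.414 -1.732

after link 1: o_1 = (2.1213, -2.1213, 0.0000)
after link 2: o_2 = (1.4142, -1.4142, -1.7321)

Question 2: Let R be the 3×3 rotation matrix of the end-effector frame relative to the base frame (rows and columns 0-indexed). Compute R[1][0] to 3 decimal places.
End-effector x-axis (col 0 of R) = (-0.3536,0.3536,-0.8660)
R[1][0] = 0.3536

0.354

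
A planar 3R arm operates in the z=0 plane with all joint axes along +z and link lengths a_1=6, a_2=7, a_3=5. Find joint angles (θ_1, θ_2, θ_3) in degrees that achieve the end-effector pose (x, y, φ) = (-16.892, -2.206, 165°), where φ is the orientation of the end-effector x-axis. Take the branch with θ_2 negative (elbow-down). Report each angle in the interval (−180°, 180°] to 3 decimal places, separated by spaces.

-147.642 -29.993 -17.365

wrist centre = target − a_3·(cos φ, sin φ) = (-12.0624, -3.5001)
cos θ_2 = (157.7515−6²−7²)/(2·6·7) = 0.8661; θ_2 = -29.9927° (elbow-down)
β = atan2(-3.5001,-12.0624) = -163.8190°; ψ = atan2(-3.4992,12.0626) = -16.1769°
θ_1 = β − ψ = -147.6422°
θ_3 = φ − θ_1 − θ_2 = -17.3651° (wrapped to (-180°,180°])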